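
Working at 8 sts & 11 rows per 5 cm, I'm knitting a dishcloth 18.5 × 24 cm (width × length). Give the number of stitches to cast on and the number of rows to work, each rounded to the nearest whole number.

Stitch gauge = 8/5 = 1.6 sts/cm; 18.5 × 1.6 = 29.60 → 30 sts.
Row gauge = 11/5 = 2.2 rows/cm; 24 × 2.2 = 52.80 → 53 rows.

Cast on 30 stitches and work 53 rows.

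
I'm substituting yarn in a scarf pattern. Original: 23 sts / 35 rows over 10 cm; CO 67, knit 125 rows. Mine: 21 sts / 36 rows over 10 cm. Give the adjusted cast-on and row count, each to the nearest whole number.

Stitches: 67 × 21/23 = 61.17 → 61.
Rows: 125 × 36/35 = 128.57 → 129.

Cast on 61 stitches; work 129 rows.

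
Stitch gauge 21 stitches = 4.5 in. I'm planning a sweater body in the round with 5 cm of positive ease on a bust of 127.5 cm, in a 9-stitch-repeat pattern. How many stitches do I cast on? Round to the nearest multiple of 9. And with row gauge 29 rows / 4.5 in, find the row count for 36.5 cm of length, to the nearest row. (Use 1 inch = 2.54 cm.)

Finished = 127.5 + 5 = 132.5 cm.
132.5 cm × 1/2.54 = 52.17 inches.
21/4.5 = 4.667 sts per in; 52.17 × 4.667 = 243.44 sts.
Nearest multiple of 9 → 243.
36.5 cm = 14.37 inches; × 6.444 = 92.61 → 93 rows.

Cast on 243 stitches; work 93 rows.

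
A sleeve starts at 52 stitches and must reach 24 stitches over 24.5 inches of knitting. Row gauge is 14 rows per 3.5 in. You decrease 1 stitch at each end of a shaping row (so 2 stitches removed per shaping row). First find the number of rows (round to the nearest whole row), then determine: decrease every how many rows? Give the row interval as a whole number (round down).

Rows = 24.5 × 4 = 98.0 → 98 rows.
Stitches to remove: 28 → 14 shaping rows (at 2 st each).
98 / 14 = 7.00 → every 7 rows.

Decrease every 7th row.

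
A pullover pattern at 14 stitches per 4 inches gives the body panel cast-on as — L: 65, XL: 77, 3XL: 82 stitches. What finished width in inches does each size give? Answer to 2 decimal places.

14/4 = 3.5 sts per in.
L: 65 / 3.5 = 18.571 → 18.57 in.
XL: 77 / 3.5 = 22.000 → 22.00 in.
3XL: 82 / 3.5 = 23.429 → 23.43 in.

L 18.57 inches; XL 22.00 inches; 3XL 23.43 inches.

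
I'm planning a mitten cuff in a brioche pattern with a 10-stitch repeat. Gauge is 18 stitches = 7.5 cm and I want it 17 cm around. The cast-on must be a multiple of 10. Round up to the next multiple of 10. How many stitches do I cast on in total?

18 / 7.5 = 2.4 sts per cm.
17 × 2.4 = 40.80 sts.
Next multiple of 10: 50.

50 stitches.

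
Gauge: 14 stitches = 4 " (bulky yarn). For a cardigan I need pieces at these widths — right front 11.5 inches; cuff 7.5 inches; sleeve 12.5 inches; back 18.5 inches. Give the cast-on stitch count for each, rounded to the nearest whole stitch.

Rate = 14/4 = 3.5 sts per in.
right front: 11.5 × 3.5 = 40.25 → 40.
cuff: 7.5 × 3.5 = 26.25 → 26.
sleeve: 12.5 × 3.5 = 43.75 → 44.
back: 18.5 × 3.5 = 64.75 → 65.

right front 40; cuff 26; sleeve 44; back 65.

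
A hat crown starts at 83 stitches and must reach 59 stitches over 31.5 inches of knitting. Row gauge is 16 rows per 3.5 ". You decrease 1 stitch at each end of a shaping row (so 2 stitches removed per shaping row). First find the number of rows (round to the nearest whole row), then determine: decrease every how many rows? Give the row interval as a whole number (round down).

Decrease every 12th row.

Rows = 31.5 × 4.571 = 144.0 → 144 rows.
Stitches to remove: 24 → 12 shaping rows (at 2 st each).
144 / 12 = 12.00 → every 12 rows.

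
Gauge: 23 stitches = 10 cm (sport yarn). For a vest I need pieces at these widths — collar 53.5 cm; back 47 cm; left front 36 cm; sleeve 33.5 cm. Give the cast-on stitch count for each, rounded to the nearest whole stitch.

collar 123; back 108; left front 83; sleeve 77.

Rate = 23/10 = 2.3 sts per cm.
collar: 53.5 × 2.3 = 123.05 → 123.
back: 47 × 2.3 = 108.10 → 108.
left front: 36 × 2.3 = 82.80 → 83.
sleeve: 33.5 × 2.3 = 77.05 → 77.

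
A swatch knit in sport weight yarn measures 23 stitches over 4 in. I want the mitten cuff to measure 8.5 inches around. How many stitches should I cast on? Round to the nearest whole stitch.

23 stitches / 4 in = 5.75 stitches per inch.
8.5 × 5.75 = 48.88 stitches.
Round to nearest → 49.

49 stitches.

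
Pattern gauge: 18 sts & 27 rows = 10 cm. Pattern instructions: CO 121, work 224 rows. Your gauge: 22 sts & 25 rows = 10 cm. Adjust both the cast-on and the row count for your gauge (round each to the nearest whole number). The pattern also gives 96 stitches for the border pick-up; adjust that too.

Cast on 148 stitches; work 207 rows; border pick-up 117 stitches.

Stitches: 121 × 22/18 = 147.89 → 148.
Rows: 224 × 25/27 = 207.41 → 207.
border pick-up: 96 × 22/18 = 117.33 → 117.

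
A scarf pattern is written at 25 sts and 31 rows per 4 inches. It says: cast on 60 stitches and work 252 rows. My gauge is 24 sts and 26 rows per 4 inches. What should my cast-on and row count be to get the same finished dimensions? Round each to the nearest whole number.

Stitches: 60 × 24/25 = 57.60 → 58.
Rows: 252 × 26/31 = 211.35 → 211.

Cast on 58 stitches; work 211 rows.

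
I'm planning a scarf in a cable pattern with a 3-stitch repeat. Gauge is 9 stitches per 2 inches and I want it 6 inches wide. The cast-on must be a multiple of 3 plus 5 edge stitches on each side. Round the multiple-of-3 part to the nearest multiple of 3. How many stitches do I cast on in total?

28 stitches.

9 / 2 = 4.5 sts per inch.
6 × 4.5 = 27.00 sts.
Less 10 edge sts → 17.00 for the repeat.
Nearest multiple of 3: 18.
Add back 10 edge sts → 28.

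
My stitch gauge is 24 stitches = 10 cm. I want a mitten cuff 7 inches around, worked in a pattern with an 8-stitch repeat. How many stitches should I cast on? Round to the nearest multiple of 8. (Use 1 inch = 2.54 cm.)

40 stitches.

7 in = 7 × 2.54 = 17.78 cm.
24 / 10 = 2.4 sts/cm.
17.78 × 2.4 = 42.67 sts.
→ 40.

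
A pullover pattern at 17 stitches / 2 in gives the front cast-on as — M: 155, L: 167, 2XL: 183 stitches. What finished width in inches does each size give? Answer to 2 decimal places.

17/2 = 8.5 sts per in.
M: 155 / 8.5 = 18.235 → 18.24 in.
L: 167 / 8.5 = 19.647 → 19.65 in.
2XL: 183 / 8.5 = 21.529 → 21.53 in.

M 18.24 inches; L 19.65 inches; 2XL 21.53 inches.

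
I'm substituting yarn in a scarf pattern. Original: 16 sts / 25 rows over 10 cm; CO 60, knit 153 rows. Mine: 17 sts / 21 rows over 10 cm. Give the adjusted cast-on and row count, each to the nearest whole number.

Stitches: 60 × 17/16 = 63.75 → 64.
Rows: 153 × 21/25 = 128.52 → 129.

Cast on 64 stitches; work 129 rows.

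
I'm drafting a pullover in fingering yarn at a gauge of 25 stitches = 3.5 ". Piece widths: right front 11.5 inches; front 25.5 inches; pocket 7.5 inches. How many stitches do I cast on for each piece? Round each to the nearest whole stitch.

Rate = 25/3.5 = 7.143 sts per in.
right front: 11.5 × 7.143 = 82.14 → 82.
front: 25.5 × 7.143 = 182.14 → 182.
pocket: 7.5 × 7.143 = 53.57 → 54.

right front 82; front 182; pocket 54.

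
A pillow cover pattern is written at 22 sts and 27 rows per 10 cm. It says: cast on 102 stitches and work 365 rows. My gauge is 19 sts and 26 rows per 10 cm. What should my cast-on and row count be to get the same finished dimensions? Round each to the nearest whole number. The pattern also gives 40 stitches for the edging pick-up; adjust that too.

Cast on 88 stitches; work 351 rows; edging pick-up 35 stitches.

Stitches: 102 × 19/22 = 88.09 → 88.
Rows: 365 × 26/27 = 351.48 → 351.
edging pick-up: 40 × 19/22 = 34.55 → 35.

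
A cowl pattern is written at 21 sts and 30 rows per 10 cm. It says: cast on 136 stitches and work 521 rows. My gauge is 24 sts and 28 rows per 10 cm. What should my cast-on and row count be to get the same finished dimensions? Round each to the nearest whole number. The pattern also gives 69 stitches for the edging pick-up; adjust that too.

Cast on 155 stitches; work 486 rows; edging pick-up 79 stitches.

Stitches: 136 × 24/21 = 155.43 → 155.
Rows: 521 × 28/30 = 486.27 → 486.
edging pick-up: 69 × 24/21 = 78.86 → 79.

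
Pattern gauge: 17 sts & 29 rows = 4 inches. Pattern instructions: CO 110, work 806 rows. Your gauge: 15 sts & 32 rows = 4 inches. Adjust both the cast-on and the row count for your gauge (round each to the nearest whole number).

Stitches: 110 × 15/17 = 97.06 → 97.
Rows: 806 × 32/29 = 889.38 → 889.

Cast on 97 stitches; work 889 rows.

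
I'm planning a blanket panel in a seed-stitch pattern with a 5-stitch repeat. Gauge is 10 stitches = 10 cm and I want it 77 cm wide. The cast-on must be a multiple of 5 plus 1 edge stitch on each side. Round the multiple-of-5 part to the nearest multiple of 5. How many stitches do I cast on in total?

10 / 10 = 1 sts per cm.
77 × 1 = 77.00 sts.
Less 2 edge sts → 75.00 for the repeat.
Nearest multiple of 5: 75.
Add back 2 edge sts → 77.

Cast on 77 stitches.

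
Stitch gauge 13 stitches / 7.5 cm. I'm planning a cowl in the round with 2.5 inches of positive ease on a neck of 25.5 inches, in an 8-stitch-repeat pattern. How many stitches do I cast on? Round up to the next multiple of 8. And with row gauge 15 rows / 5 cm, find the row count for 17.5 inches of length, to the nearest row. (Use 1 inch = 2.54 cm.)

Cast on 128 stitches; work 133 rows.

Finished = 25.5 + 2.5 = 28 inches.
28 inches × 2.54 = 71.12 cm.
13/7.5 = 1.733 sts per cm; 71.12 × 1.733 = 123.27 sts.
Next multiple of 8 → 128.
17.5 inches = 44.45 cm; × 3 = 133.35 → 133 rows.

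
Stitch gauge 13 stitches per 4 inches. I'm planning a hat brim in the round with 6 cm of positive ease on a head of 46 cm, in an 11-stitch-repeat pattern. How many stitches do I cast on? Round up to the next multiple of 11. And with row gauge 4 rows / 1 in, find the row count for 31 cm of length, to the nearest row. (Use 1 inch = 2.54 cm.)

Finished = 46 + 6 = 52 cm.
52 cm × 1/2.54 = 20.47 inches.
13/4 = 3.25 sts per in; 20.47 × 3.25 = 66.54 sts.
Next multiple of 11 → 77.
31 cm = 12.20 inches; × 4 = 48.82 → 49 rows.

Cast on 77 stitches; work 49 rows.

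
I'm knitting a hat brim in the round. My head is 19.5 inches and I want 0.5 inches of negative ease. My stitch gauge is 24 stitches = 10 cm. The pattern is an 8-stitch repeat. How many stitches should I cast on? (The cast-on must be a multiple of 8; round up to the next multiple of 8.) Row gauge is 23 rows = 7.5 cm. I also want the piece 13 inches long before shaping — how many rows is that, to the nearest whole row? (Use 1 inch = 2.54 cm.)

Cast on 120 stitches; work 101 rows.

Finished = 19.5 − 0.5 = 19 inches.
19 inches × 2.54 = 48.26 cm.
24/10 = 2.4 sts per cm; 48.26 × 2.4 = 115.82 sts.
Next multiple of 8 → 120.
13 inches = 33.02 cm; × 3.067 = 101.26 → 101 rows.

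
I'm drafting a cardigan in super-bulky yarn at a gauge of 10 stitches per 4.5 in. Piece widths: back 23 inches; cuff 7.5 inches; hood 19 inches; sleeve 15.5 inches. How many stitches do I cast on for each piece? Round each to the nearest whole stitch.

back 51; cuff 17; hood 42; sleeve 34.

Rate = 10/4.5 = 2.222 sts per in.
back: 23 × 2.222 = 51.11 → 51.
cuff: 7.5 × 2.222 = 16.67 → 17.
hood: 19 × 2.222 = 42.22 → 42.
sleeve: 15.5 × 2.222 = 34.44 → 34.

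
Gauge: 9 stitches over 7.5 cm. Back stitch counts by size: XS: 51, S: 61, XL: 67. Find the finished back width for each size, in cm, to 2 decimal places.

9/7.5 = 1.2 sts per cm.
XS: 51 / 1.2 = 42.500 → 42.50 cm.
S: 61 / 1.2 = 50.833 → 50.83 cm.
XL: 67 / 1.2 = 55.833 → 55.83 cm.

XS 42.50 cm; S 50.83 cm; XL 55.83 cm.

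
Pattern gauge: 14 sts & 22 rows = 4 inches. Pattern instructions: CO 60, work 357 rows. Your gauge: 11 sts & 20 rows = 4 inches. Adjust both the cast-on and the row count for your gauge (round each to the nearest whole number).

Stitches: 60 × 11/14 = 47.14 → 47.
Rows: 357 × 20/22 = 324.55 → 325.

Cast on 47 stitches; work 325 rows.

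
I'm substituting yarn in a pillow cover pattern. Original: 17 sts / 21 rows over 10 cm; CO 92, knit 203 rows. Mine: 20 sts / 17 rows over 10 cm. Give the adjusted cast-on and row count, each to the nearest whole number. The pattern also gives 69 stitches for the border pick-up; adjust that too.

Stitches: 92 × 20/17 = 108.24 → 108.
Rows: 203 × 17/21 = 164.33 → 164.
border pick-up: 69 × 20/17 = 81.18 → 81.

Cast on 108 stitches; work 164 rows; border pick-up 81 stitches.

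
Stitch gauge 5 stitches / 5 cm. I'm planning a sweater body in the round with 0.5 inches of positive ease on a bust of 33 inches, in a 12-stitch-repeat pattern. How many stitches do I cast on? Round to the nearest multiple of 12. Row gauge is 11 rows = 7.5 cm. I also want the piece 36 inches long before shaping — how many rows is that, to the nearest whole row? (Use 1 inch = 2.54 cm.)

Cast on 84 stitches; work 134 rows.

Finished = 33 + 0.5 = 33.5 inches.
33.5 inches × 2.54 = 85.09 cm.
5/5 = 1 sts per cm; 85.09 × 1 = 85.09 sts.
Nearest multiple of 12 → 84.
36 inches = 91.44 cm; × 1.467 = 134.11 → 134 rows.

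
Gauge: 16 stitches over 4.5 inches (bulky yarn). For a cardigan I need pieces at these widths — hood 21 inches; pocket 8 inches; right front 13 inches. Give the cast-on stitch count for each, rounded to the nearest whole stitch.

hood 75; pocket 28; right front 46.

Rate = 16/4.5 = 3.556 sts per in.
hood: 21 × 3.556 = 74.67 → 75.
pocket: 8 × 3.556 = 28.44 → 28.
right front: 13 × 3.556 = 46.22 → 46.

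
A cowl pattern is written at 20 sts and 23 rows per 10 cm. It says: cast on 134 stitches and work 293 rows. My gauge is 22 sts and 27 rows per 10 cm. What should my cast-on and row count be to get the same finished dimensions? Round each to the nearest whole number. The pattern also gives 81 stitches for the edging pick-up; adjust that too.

Cast on 147 stitches; work 344 rows; edging pick-up 89 stitches.

Stitches: 134 × 22/20 = 147.40 → 147.
Rows: 293 × 27/23 = 343.96 → 344.
edging pick-up: 81 × 22/20 = 89.10 → 89.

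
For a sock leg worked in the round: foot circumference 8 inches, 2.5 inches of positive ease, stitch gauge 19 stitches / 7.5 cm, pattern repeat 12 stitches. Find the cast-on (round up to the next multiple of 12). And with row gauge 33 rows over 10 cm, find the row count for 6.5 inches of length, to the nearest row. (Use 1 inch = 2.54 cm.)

Finished = 8 + 2.5 = 10.5 inches.
10.5 inches × 2.54 = 26.67 cm.
19/7.5 = 2.533 sts per cm; 26.67 × 2.533 = 67.56 sts.
Next multiple of 12 → 72.
6.5 inches = 16.51 cm; × 3.3 = 54.48 → 54 rows.

Cast on 72 stitches; work 54 rows.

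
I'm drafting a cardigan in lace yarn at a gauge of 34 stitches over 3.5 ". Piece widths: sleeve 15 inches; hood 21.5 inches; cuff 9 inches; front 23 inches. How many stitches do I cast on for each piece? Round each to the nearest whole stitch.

Rate = 34/3.5 = 9.714 sts per in.
sleeve: 15 × 9.714 = 145.71 → 146.
hood: 21.5 × 9.714 = 208.86 → 209.
cuff: 9 × 9.714 = 87.43 → 87.
front: 23 × 9.714 = 223.43 → 223.

sleeve 146; hood 209; cuff 87; front 223.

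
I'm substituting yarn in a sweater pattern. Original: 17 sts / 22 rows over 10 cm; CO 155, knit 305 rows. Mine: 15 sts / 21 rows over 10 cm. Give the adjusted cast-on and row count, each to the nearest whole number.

Stitches: 155 × 15/17 = 136.76 → 137.
Rows: 305 × 21/22 = 291.14 → 291.

Cast on 137 stitches; work 291 rows.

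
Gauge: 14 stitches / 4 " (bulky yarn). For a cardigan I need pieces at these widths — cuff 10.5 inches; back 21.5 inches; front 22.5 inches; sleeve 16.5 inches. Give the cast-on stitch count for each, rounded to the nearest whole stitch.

cuff 37; back 75; front 79; sleeve 58.

Rate = 14/4 = 3.5 sts per in.
cuff: 10.5 × 3.5 = 36.75 → 37.
back: 21.5 × 3.5 = 75.25 → 75.
front: 22.5 × 3.5 = 78.75 → 79.
sleeve: 16.5 × 3.5 = 57.75 → 58.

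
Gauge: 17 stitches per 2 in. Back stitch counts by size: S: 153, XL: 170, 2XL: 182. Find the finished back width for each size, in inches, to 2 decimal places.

17/2 = 8.5 sts per in.
S: 153 / 8.5 = 18.000 → 18.00 in.
XL: 170 / 8.5 = 20.000 → 20.00 in.
2XL: 182 / 8.5 = 21.412 → 21.41 in.

S 18.00 inches; XL 20.00 inches; 2XL 21.41 inches.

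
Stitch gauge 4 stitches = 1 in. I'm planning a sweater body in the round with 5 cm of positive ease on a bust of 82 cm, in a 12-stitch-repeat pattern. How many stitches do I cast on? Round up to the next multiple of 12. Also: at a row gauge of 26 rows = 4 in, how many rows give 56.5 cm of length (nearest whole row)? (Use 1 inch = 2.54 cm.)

Cast on 144 stitches; work 145 rows.

Finished = 82 + 5 = 87 cm.
87 cm × 1/2.54 = 34.25 inches.
4/1 = 4 sts per in; 34.25 × 4 = 137.01 sts.
Next multiple of 12 → 144.
56.5 cm = 22.24 inches; × 6.5 = 144.59 → 145 rows.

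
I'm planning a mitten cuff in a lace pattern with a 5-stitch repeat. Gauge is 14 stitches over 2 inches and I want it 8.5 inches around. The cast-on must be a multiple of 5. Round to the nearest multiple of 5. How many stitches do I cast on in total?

CO 60 sts.

14 / 2 = 7 sts per inch.
8.5 × 7 = 59.50 sts.
Nearest multiple of 5: 60.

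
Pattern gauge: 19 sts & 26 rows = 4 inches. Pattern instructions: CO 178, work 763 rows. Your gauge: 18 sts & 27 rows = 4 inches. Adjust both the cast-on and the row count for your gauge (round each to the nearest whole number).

Stitches: 178 × 18/19 = 168.63 → 169.
Rows: 763 × 27/26 = 792.35 → 792.

Cast on 169 stitches; work 792 rows.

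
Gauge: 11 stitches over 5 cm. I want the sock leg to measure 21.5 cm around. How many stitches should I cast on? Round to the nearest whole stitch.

CO 47 sts.

11 stitches / 5 cm = 2.2 stitches per cm.
21.5 × 2.2 = 47.30 stitches.
Round to nearest → 47.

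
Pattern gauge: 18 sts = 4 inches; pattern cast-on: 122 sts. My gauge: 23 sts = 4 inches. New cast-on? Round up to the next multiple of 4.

Scale factor = 23 / 18 = 1.278.
122 × 23 / 18 = 155.89 sts.
→ 156 sts.

CO 156 sts.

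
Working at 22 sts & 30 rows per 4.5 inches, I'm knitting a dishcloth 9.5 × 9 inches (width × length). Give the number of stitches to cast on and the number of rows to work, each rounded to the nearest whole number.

Stitch gauge = 22/4.5 = 4.889 sts/in; 9.5 × 4.889 = 46.44 → 46 sts.
Row gauge = 30/4.5 = 6.667 rows/in; 9 × 6.667 = 60.00 → 60 rows.

Cast on 46 stitches and work 60 rows.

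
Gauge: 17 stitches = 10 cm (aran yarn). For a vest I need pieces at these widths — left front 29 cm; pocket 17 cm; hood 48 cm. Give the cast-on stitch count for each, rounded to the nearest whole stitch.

left front 49; pocket 29; hood 82.

Rate = 17/10 = 1.7 sts per cm.
left front: 29 × 1.7 = 49.30 → 49.
pocket: 17 × 1.7 = 28.90 → 29.
hood: 48 × 1.7 = 81.60 → 82.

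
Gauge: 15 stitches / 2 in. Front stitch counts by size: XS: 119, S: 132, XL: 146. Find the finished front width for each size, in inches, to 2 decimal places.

XS 15.87 inches; S 17.60 inches; XL 19.47 inches.

15/2 = 7.5 sts per in.
XS: 119 / 7.5 = 15.867 → 15.87 in.
S: 132 / 7.5 = 17.600 → 17.60 in.
XL: 146 / 7.5 = 19.467 → 19.47 in.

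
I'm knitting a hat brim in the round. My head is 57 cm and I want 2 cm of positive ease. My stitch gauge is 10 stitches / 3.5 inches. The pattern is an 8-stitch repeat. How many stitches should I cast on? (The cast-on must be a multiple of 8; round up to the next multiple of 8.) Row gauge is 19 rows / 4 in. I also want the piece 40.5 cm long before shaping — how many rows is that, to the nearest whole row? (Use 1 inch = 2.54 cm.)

Finished = 57 + 2 = 59 cm.
59 cm × 1/2.54 = 23.23 inches.
10/3.5 = 2.857 sts per in; 23.23 × 2.857 = 66.37 sts.
Next multiple of 8 → 72.
40.5 cm = 15.94 inches; × 4.75 = 75.74 → 76 rows.

Cast on 72 stitches; work 76 rows.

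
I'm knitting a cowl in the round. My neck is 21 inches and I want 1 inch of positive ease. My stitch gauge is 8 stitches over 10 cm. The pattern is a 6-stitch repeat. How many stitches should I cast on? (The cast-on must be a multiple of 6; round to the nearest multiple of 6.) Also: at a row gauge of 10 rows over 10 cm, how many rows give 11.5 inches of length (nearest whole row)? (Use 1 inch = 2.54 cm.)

Finished = 21 + 1 = 22 inches.
22 inches × 2.54 = 55.88 cm.
8/10 = 0.8 sts per cm; 55.88 × 0.8 = 44.70 sts.
Nearest multiple of 6 → 42.
11.5 inches = 29.21 cm; × 1 = 29.21 → 29 rows.

Cast on 42 stitches; work 29 rows.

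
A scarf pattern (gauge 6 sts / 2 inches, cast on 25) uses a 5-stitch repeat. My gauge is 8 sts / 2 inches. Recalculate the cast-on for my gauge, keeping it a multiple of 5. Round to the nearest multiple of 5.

Cast on 35 stitches.

25 × 8 / 6 = 33.33.
Nearest multiple of 5: 35.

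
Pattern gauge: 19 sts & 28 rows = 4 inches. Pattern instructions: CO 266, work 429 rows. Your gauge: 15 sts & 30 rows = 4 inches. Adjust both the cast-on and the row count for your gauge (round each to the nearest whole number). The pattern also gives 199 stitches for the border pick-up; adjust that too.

Stitches: 266 × 15/19 = 210.00 → 210.
Rows: 429 × 30/28 = 459.64 → 460.
border pick-up: 199 × 15/19 = 157.11 → 157.

Cast on 210 stitches; work 460 rows; border pick-up 157 stitches.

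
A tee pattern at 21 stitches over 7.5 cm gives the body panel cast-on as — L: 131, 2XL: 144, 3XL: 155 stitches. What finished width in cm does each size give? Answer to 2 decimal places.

21/7.5 = 2.8 sts per cm.
L: 131 / 2.8 = 46.786 → 46.79 cm.
2XL: 144 / 2.8 = 51.429 → 51.43 cm.
3XL: 155 / 2.8 = 55.357 → 55.36 cm.

L 46.79 cm; 2XL 51.43 cm; 3XL 55.36 cm.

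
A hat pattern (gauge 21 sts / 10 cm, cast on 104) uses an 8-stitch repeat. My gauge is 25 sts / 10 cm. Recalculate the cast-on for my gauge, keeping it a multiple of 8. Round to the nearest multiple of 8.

104 × 25 / 21 = 123.81.
Nearest multiple of 8: 120.

Cast on 120 stitches.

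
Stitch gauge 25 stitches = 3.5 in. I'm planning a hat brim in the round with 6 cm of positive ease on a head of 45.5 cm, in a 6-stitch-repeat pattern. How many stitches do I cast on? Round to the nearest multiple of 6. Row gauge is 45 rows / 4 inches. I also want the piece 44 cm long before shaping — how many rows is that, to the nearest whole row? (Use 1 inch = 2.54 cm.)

Cast on 144 stitches; work 195 rows.

Finished = 45.5 + 6 = 51.5 cm.
51.5 cm × 1/2.54 = 20.28 inches.
25/3.5 = 7.143 sts per in; 20.28 × 7.143 = 144.83 sts.
Nearest multiple of 6 → 144.
44 cm = 17.32 inches; × 11.25 = 194.88 → 195 rows.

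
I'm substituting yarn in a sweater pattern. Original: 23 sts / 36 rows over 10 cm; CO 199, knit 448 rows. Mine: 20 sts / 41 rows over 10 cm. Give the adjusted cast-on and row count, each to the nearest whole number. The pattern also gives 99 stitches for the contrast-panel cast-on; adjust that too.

Stitches: 199 × 20/23 = 173.04 → 173.
Rows: 448 × 41/36 = 510.22 → 510.
contrast-panel cast-on: 99 × 20/23 = 86.09 → 86.

Cast on 173 stitches; work 510 rows; contrast-panel cast-on 86 stitches.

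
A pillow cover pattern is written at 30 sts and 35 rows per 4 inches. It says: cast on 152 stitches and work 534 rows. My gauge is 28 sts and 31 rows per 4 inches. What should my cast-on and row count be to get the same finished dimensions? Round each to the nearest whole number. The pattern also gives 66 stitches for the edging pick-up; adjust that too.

Stitches: 152 × 28/30 = 141.87 → 142.
Rows: 534 × 31/35 = 472.97 → 473.
edging pick-up: 66 × 28/30 = 61.60 → 62.

Cast on 142 stitches; work 473 rows; edging pick-up 62 stitches.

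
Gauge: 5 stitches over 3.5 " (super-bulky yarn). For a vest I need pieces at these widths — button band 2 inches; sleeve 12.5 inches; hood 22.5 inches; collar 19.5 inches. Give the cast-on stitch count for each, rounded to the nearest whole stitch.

Rate = 5/3.5 = 1.429 sts per in.
button band: 2 × 1.429 = 2.86 → 3.
sleeve: 12.5 × 1.429 = 17.86 → 18.
hood: 22.5 × 1.429 = 32.14 → 32.
collar: 19.5 × 1.429 = 27.86 → 28.

button band 3; sleeve 18; hood 32; collar 28.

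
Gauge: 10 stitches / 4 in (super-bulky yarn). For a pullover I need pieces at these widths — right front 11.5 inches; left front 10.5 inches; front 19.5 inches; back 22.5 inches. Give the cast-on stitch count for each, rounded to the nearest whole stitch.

Rate = 10/4 = 2.5 sts per in.
right front: 11.5 × 2.5 = 28.75 → 29.
left front: 10.5 × 2.5 = 26.25 → 26.
front: 19.5 × 2.5 = 48.75 → 49.
back: 22.5 × 2.5 = 56.25 → 56.

right front 29; left front 26; front 49; back 56.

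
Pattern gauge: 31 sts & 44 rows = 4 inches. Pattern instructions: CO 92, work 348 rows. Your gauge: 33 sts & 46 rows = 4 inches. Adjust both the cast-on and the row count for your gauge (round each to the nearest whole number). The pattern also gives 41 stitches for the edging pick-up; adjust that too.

Stitches: 92 × 33/31 = 97.94 → 98.
Rows: 348 × 46/44 = 363.82 → 364.
edging pick-up: 41 × 33/31 = 43.65 → 44.

Cast on 98 stitches; work 364 rows; edging pick-up 44 stitches.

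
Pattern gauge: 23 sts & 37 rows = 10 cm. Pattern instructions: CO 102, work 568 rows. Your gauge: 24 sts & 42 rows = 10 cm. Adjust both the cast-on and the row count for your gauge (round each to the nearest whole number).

Cast on 106 stitches; work 645 rows.

Stitches: 102 × 24/23 = 106.43 → 106.
Rows: 568 × 42/37 = 644.76 → 645.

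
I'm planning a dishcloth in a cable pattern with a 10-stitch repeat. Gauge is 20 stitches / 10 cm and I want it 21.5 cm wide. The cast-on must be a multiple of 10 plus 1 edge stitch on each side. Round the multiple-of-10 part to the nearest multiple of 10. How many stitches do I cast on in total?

42 stitches.

20 / 10 = 2 sts per cm.
21.5 × 2 = 43.00 sts.
Less 2 edge sts → 41.00 for the repeat.
Nearest multiple of 10: 40.
Add back 2 edge sts → 42.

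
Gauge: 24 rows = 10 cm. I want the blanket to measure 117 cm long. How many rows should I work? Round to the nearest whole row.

24 rows / 10 cm = 2.4 rows per cm.
117 × 2.4 = 280.80 rows.
Round to nearest → 281.

Knit 281 rows.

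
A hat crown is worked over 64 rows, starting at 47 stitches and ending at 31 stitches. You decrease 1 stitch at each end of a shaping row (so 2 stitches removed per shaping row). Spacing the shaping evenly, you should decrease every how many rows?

Stitches to remove: |31 − 47| = 16.
Shaping rows needed: 16 / 2 = 8.
64 rows / 8 = every 8 rows.

Decrease every 8th row.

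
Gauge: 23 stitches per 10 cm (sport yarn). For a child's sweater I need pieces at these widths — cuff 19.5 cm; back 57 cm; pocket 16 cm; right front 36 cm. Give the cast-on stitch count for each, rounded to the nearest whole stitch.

cuff 45; back 131; pocket 37; right front 83.

Rate = 23/10 = 2.3 sts per cm.
cuff: 19.5 × 2.3 = 44.85 → 45.
back: 57 × 2.3 = 131.10 → 131.
pocket: 16 × 2.3 = 36.80 → 37.
right front: 36 × 2.3 = 82.80 → 83.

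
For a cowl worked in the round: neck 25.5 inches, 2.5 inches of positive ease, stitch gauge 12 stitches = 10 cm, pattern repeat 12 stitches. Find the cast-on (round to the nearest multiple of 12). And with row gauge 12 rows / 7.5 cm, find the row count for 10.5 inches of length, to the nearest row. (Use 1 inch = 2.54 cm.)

Cast on 84 stitches; work 43 rows.

Finished = 25.5 + 2.5 = 28 inches.
28 inches × 2.54 = 71.12 cm.
12/10 = 1.2 sts per cm; 71.12 × 1.2 = 85.34 sts.
Nearest multiple of 12 → 84.
10.5 inches = 26.67 cm; × 1.6 = 42.67 → 43 rows.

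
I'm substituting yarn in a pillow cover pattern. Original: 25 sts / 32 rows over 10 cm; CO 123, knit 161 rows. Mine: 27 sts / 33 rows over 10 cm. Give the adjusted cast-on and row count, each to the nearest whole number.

Stitches: 123 × 27/25 = 132.84 → 133.
Rows: 161 × 33/32 = 166.03 → 166.

Cast on 133 stitches; work 166 rows.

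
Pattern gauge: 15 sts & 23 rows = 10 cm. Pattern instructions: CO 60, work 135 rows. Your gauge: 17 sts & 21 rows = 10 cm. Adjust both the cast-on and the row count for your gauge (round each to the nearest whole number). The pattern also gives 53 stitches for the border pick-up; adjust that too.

Stitches: 60 × 17/15 = 68.00 → 68.
Rows: 135 × 21/23 = 123.26 → 123.
border pick-up: 53 × 17/15 = 60.07 → 60.

Cast on 68 stitches; work 123 rows; border pick-up 60 stitches.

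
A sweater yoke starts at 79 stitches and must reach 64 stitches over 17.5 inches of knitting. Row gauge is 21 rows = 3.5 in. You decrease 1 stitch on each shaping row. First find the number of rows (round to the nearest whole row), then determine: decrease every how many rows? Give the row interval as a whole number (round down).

Rows = 17.5 × 6 = 105.0 → 105 rows.
Stitches to remove: 15 → 15 shaping rows (at 1 st each).
105 / 15 = 7.00 → every 7 rows.

Decrease every 7th row.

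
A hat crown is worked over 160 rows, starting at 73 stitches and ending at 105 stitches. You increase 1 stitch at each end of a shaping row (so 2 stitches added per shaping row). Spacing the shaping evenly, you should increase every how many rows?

Stitches to add: |105 − 73| = 32.
Shaping rows needed: 32 / 2 = 16.
160 rows / 16 = every 10 rows.

Increase every 10th row.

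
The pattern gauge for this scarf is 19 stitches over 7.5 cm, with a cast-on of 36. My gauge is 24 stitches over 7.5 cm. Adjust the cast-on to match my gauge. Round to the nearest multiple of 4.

CO 44 sts.

Scale factor = 24 / 19 = 1.263.
36 × 24 / 19 = 45.47 sts.
→ 44 sts.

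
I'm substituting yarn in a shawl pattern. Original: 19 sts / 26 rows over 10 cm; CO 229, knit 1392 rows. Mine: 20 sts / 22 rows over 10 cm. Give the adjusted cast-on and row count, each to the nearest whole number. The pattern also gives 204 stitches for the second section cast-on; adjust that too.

Cast on 241 stitches; work 1178 rows; second section cast-on 215 stitches.

Stitches: 229 × 20/19 = 241.05 → 241.
Rows: 1392 × 22/26 = 1177.85 → 1178.
second section cast-on: 204 × 20/19 = 214.74 → 215.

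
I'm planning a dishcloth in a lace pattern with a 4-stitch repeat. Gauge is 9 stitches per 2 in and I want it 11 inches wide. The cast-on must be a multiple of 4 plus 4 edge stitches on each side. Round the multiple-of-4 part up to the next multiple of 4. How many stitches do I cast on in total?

52 stitches.

9 / 2 = 4.5 sts per inch.
11 × 4.5 = 49.50 sts.
Less 8 edge sts → 41.50 for the repeat.
Next multiple of 4: 44.
Add back 8 edge sts → 52.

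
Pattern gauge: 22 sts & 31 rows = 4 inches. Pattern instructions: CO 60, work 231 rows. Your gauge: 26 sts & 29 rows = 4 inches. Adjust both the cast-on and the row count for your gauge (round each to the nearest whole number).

Stitches: 60 × 26/22 = 70.91 → 71.
Rows: 231 × 29/31 = 216.10 → 216.

Cast on 71 stitches; work 216 rows.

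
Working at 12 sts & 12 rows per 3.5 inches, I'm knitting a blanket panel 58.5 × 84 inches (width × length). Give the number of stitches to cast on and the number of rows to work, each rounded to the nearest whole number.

Cast on 201 stitches and work 288 rows.

Stitch gauge = 12/3.5 = 3.429 sts/in; 58.5 × 3.429 = 200.57 → 201 sts.
Row gauge = 12/3.5 = 3.429 rows/in; 84 × 3.429 = 288.00 → 288 rows.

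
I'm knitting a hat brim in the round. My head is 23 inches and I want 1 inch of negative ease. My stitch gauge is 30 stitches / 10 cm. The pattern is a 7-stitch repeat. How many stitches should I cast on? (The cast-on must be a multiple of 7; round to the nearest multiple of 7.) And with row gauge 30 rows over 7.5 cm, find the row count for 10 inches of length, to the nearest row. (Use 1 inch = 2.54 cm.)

Finished = 23 − 1 = 22 inches.
22 inches × 2.54 = 55.88 cm.
30/10 = 3 sts per cm; 55.88 × 3 = 167.64 sts.
Nearest multiple of 7 → 168.
10 inches = 25.40 cm; × 4 = 101.60 → 102 rows.

Cast on 168 stitches; work 102 rows.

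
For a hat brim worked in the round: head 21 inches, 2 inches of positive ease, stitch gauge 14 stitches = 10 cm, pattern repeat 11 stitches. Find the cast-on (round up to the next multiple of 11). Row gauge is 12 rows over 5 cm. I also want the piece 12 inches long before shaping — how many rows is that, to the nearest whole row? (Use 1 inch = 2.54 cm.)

Finished = 21 + 2 = 23 inches.
23 inches × 2.54 = 58.42 cm.
14/10 = 1.4 sts per cm; 58.42 × 1.4 = 81.79 sts.
Next multiple of 11 → 88.
12 inches = 30.48 cm; × 2.4 = 73.15 → 73 rows.

Cast on 88 stitches; work 73 rows.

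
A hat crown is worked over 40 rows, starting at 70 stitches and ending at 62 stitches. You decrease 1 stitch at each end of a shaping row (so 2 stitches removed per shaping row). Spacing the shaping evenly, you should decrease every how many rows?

Stitches to remove: |62 − 70| = 8.
Shaping rows needed: 8 / 2 = 4.
40 rows / 4 = every 10 rows.

Decrease every 10th row.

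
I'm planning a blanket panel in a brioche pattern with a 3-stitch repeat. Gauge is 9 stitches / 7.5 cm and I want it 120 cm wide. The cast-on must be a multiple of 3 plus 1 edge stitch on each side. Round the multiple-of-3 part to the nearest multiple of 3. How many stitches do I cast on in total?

9 / 7.5 = 1.2 sts per cm.
120 × 1.2 = 144.00 sts.
Less 2 edge sts → 142.00 for the repeat.
Nearest multiple of 3: 141.
Add back 2 edge sts → 143.

CO 143 sts.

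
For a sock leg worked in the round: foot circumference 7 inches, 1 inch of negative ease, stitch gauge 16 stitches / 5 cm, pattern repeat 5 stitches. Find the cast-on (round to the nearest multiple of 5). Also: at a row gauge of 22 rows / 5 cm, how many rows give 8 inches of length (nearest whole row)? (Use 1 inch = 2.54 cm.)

Finished = 7 − 1 = 6 inches.
6 inches × 2.54 = 15.24 cm.
16/5 = 3.2 sts per cm; 15.24 × 3.2 = 48.77 sts.
Nearest multiple of 5 → 50.
8 inches = 20.32 cm; × 4.4 = 89.41 → 89 rows.

Cast on 50 stitches; work 89 rows.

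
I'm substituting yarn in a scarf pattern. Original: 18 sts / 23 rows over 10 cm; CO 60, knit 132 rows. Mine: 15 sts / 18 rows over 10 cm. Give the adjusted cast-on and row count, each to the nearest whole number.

Stitches: 60 × 15/18 = 50.00 → 50.
Rows: 132 × 18/23 = 103.30 → 103.

Cast on 50 stitches; work 103 rows.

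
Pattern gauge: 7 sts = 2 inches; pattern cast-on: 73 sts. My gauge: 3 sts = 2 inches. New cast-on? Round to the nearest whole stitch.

CO 31 sts.

Scale factor = 3 / 7 = 0.429.
73 × 3 / 7 = 31.29 sts.
→ 31 sts.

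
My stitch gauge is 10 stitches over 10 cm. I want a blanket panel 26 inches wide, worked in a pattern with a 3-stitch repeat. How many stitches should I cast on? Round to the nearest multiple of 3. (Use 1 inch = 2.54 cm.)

Cast on 66 stitches.

26 in = 26 × 2.54 = 66.04 cm.
10 / 10 = 1 sts/cm.
66.04 × 1 = 66.04 sts.
→ 66.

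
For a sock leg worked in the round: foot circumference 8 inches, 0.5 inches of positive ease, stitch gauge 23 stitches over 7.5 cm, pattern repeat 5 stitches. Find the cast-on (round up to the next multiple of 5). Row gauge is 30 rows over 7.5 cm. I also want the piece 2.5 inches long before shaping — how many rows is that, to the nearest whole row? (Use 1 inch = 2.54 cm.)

Cast on 70 stitches; work 25 rows.

Finished = 8 + 0.5 = 8.5 inches.
8.5 inches × 2.54 = 21.59 cm.
23/7.5 = 3.067 sts per cm; 21.59 × 3.067 = 66.21 sts.
Next multiple of 5 → 70.
2.5 inches = 6.35 cm; × 4 = 25.40 → 25 rows.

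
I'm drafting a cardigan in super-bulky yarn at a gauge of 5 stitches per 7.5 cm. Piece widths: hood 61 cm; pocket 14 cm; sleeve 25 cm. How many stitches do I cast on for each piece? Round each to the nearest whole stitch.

hood 41; pocket 9; sleeve 17.

Rate = 5/7.5 = 0.667 sts per cm.
hood: 61 × 0.667 = 40.67 → 41.
pocket: 14 × 0.667 = 9.33 → 9.
sleeve: 25 × 0.667 = 16.67 → 17.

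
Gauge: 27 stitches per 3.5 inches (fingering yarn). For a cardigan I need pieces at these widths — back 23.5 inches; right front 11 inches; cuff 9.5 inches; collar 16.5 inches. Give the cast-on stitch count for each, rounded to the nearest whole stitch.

Rate = 27/3.5 = 7.714 sts per in.
back: 23.5 × 7.714 = 181.29 → 181.
right front: 11 × 7.714 = 84.86 → 85.
cuff: 9.5 × 7.714 = 73.29 → 73.
collar: 16.5 × 7.714 = 127.29 → 127.

back 181; right front 85; cuff 73; collar 127.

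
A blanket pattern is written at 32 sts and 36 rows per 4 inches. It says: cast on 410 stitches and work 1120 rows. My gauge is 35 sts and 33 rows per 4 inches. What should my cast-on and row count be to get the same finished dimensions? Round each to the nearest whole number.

Stitches: 410 × 35/32 = 448.44 → 448.
Rows: 1120 × 33/36 = 1026.67 → 1027.

Cast on 448 stitches; work 1027 rows.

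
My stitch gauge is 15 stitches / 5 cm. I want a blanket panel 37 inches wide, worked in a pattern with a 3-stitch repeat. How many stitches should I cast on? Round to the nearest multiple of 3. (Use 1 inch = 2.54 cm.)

37 in = 37 × 2.54 = 93.98 cm.
15 / 5 = 3 sts/cm.
93.98 × 3 = 281.94 sts.
→ 282.

CO 282 sts.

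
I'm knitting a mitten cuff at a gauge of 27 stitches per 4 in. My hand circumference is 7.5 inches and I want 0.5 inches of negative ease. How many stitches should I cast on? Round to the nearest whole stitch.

Cast on 47 stitches.

Finished = 7.5 − 0.5 = 7 in.
27 / 4 = 6.75 sts per inch.
7.00 × 6.75 = 47.25 sts.
→ 47 sts.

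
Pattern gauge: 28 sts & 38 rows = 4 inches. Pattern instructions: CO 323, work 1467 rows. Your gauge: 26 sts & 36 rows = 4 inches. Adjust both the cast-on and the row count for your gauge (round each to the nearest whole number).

Stitches: 323 × 26/28 = 299.93 → 300.
Rows: 1467 × 36/38 = 1389.79 → 1390.

Cast on 300 stitches; work 1390 rows.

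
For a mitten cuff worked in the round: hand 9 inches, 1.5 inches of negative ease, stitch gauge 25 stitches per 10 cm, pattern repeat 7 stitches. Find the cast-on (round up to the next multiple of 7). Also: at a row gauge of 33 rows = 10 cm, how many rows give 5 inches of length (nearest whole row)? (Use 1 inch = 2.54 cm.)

Finished = 9 − 1.5 = 7.5 inches.
7.5 inches × 2.54 = 19.05 cm.
25/10 = 2.5 sts per cm; 19.05 × 2.5 = 47.62 sts.
Next multiple of 7 → 49.
5 inches = 12.70 cm; × 3.3 = 41.91 → 42 rows.

Cast on 49 stitches; work 42 rows.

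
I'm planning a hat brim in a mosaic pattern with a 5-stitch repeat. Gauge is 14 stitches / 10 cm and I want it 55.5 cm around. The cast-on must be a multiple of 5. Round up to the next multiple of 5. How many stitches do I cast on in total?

14 / 10 = 1.4 sts per cm.
55.5 × 1.4 = 77.70 sts.
Next multiple of 5: 80.

80 stitches.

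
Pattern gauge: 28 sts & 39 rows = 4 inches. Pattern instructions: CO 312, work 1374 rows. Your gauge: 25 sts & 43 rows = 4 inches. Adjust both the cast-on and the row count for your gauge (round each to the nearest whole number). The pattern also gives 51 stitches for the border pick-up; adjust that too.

Cast on 279 stitches; work 1515 rows; border pick-up 46 stitches.

Stitches: 312 × 25/28 = 278.57 → 279.
Rows: 1374 × 43/39 = 1514.92 → 1515.
border pick-up: 51 × 25/28 = 45.54 → 46.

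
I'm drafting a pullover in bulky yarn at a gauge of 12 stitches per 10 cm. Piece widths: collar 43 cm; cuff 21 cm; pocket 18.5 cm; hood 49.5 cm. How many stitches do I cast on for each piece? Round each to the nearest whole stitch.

collar 52; cuff 25; pocket 22; hood 59.

Rate = 12/10 = 1.2 sts per cm.
collar: 43 × 1.2 = 51.60 → 52.
cuff: 21 × 1.2 = 25.20 → 25.
pocket: 18.5 × 1.2 = 22.20 → 22.
hood: 49.5 × 1.2 = 59.40 → 59.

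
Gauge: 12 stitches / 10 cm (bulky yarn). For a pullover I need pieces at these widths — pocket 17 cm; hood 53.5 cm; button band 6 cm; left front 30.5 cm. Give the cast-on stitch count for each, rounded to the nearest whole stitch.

Rate = 12/10 = 1.2 sts per cm.
pocket: 17 × 1.2 = 20.40 → 20.
hood: 53.5 × 1.2 = 64.20 → 64.
button band: 6 × 1.2 = 7.20 → 7.
left front: 30.5 × 1.2 = 36.60 → 37.

pocket 20; hood 64; button band 7; left front 37.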